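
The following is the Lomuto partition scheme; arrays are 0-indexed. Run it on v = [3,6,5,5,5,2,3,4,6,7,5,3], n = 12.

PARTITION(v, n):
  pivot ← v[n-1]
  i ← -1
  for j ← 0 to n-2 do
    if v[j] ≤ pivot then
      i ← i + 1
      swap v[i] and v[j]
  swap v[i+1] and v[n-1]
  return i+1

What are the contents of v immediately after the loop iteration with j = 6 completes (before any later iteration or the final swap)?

[3,2,3,5,5,6,5,4,6,7,5,3]

pivot=3, i=-1
j=0: 3≤3, i=0, swap(0,0) ⇒ [3,6,5,5,5,2,3,4,6,7,5,3]
j=1: 6>3, skip
j=2: 5>3, skip
j=3: 5>3, skip
j=4: 5>3, skip
j=5: 2≤3, i=1, swap(1,5) ⇒ [3,2,5,5,5,6,3,4,6,7,5,3]
j=6: 3≤3, i=2, swap(2,6) ⇒ [3,2,3,5,5,6,5,4,6,7,5,3]
(after j=6) v = [3,2,3,5,5,6,5,4,6,7,5,3]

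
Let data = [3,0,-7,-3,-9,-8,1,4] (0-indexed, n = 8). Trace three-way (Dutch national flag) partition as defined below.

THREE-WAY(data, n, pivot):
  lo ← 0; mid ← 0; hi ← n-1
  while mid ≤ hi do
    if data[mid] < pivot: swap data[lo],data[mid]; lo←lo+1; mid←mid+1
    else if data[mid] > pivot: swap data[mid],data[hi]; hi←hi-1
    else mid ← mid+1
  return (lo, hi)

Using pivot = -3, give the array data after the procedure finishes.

[-8,-9,-7,-3,0,1,4,3]

pivot = -3; lo=0, mid=0, hi=7
data[mid]=3>-3: swap data[0],data[7]; hi=6 → [4,0,-7,-3,-9,-8,1,3]
data[mid]=4>-3: swap data[0],data[6]; hi=5 → [1,0,-7,-3,-9,-8,4,3]
data[mid]=1>-3: swap data[0],data[5]; hi=4 → [-8,0,-7,-3,-9,1,4,3]
data[mid]=-8<-3: swap data[0],data[0]; lo=1,mid=1 → [-8,0,-7,-3,-9,1,4,3]
data[mid]=0>-3: swap data[1],data[4]; hi=3 → [-8,-9,-7,-3,0,1,4,3]
data[mid]=-9<-3: swap data[1],data[1]; lo=2,mid=2 → [-8,-9,-7,-3,0,1,4,3]
data[mid]=-7<-3: swap data[2],data[2]; lo=3,mid=3 → [-8,-9,-7,-3,0,1,4,3]
data[mid]=-3=-3: mid=4
end: lo=3, hi=3; data = [-8,-9,-7,-3,0,1,4,3]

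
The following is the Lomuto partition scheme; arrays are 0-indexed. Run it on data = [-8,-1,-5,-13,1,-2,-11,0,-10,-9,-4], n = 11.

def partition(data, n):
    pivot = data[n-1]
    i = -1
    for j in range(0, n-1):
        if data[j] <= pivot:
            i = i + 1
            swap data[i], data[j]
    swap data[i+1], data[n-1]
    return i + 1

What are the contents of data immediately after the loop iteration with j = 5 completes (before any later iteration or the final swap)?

[-8,-5,-13,-1,1,-2,-11,0,-10,-9,-4]

pivot = data[10] = -4; i = -1
j=0: data[0]=-8 ≤ -4 → i=0, swap data[0],data[0] (no change) → [-8,-1,-5,-13,1,-2,-11,0,-10,-9,-4]
j=1: data[1]=-1 > -4 → no swap
j=2: data[2]=-5 ≤ -4 → i=1, swap data[1],data[2] → [-8,-5,-1,-13,1,-2,-11,0,-10,-9,-4]
j=3: data[3]=-13 ≤ -4 → i=2, swap data[2],data[3] → [-8,-5,-13,-1,1,-2,-11,0,-10,-9,-4]
j=4: data[4]=1 > -4 → no swap
j=5: data[5]=-2 > -4 → no swap
(after j=5) data = [-8,-5,-13,-1,1,-2,-11,0,-10,-9,-4]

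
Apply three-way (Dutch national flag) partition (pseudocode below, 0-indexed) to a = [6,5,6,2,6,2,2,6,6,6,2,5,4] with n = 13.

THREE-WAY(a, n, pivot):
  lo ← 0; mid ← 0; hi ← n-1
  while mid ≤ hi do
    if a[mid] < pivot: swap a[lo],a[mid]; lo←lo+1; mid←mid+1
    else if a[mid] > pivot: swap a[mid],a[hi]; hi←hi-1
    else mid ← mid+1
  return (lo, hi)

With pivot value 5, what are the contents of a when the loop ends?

pivot = 5; lo=0, mid=0, hi=12
a[mid]=6>5: swap a[0],a[12]; hi=11 → [4,5,6,2,6,2,2,6,6,6,2,5,6]
a[mid]=4<5: swap a[0],a[0]; lo=1,mid=1 → [4,5,6,2,6,2,2,6,6,6,2,5,6]
a[mid]=5=5: mid=2
a[mid]=6>5: swap a[2],a[11]; hi=10 → [4,5,5,2,6,2,2,6,6,6,2,6,6]
a[mid]=5=5: mid=3
a[mid]=2<5: swap a[1],a[3]; lo=2,mid=4 → [4,2,5,5,6,2,2,6,6,6,2,6,6]
a[mid]=6>5: swap a[4],a[10]; hi=9 → [4,2,5,5,2,2,2,6,6,6,6,6,6]
a[mid]=2<5: swap a[2],a[4]; lo=3,mid=5 → [4,2,2,5,5,2,2,6,6,6,6,6,6]
a[mid]=2<5: swap a[3],a[5]; lo=4,mid=6 → [4,2,2,2,5,5,2,6,6,6,6,6,6]
a[mid]=2<5: swap a[4],a[6]; lo=5,mid=7 → [4,2,2,2,2,5,5,6,6,6,6,6,6]
a[mid]=6>5: swap a[7],a[9]; hi=8 → [4,2,2,2,2,5,5,6,6,6,6,6,6]
a[mid]=6>5: swap a[7],a[8]; hi=7 → [4,2,2,2,2,5,5,6,6,6,6,6,6]
a[mid]=6>5: swap a[7],a[7]; hi=6 → [4,2,2,2,2,5,5,6,6,6,6,6,6]
end: lo=5, hi=6; a = [4,2,2,2,2,5,5,6,6,6,6,6,6]

[4,2,2,2,2,5,5,6,6,6,6,6,6]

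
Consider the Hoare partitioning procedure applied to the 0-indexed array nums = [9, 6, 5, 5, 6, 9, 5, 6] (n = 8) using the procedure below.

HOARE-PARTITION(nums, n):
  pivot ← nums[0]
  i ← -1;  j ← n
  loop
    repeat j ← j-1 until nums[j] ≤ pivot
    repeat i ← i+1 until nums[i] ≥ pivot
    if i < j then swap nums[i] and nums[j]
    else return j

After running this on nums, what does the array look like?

pivot = nums[0] = 9; i = -1, j = 8
j→7 (nums[7]=6≤9), i→0 (nums[0]=9≥9); i<j, swap → [6, 6, 5, 5, 6, 9, 5, 9]
j→6 (nums[6]=5≤9), i→5 (nums[5]=9≥9); i<j, swap → [6, 6, 5, 5, 6, 5, 9, 9]
j→5, i→6; i≥j, return j=5. nums = [6, 6, 5, 5, 6, 5, 9, 9]

[6, 6, 5, 5, 6, 5, 9, 9]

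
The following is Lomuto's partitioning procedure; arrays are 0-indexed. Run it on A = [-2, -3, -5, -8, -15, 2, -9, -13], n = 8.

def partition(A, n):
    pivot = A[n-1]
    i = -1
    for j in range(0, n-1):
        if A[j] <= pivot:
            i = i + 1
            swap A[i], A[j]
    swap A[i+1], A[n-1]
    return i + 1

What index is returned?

1

pivot = A[7] = -13; i = -1
j=0: A[0]=-2 > -13 → no swap
j=1: A[1]=-3 > -13 → no swap
j=2: A[2]=-5 > -13 → no swap
j=3: A[3]=-8 > -13 → no swap
j=4: A[4]=-15 ≤ -13 → i=0, swap A[0],A[4] → [-15, -3, -5, -8, -2, 2, -9, -13]
j=5: A[5]=2 > -13 → no swap
j=6: A[6]=-9 > -13 → no swap
final swap A[1],A[7] → [-15, -13, -5, -8, -2, 2, -9, -3]; return 1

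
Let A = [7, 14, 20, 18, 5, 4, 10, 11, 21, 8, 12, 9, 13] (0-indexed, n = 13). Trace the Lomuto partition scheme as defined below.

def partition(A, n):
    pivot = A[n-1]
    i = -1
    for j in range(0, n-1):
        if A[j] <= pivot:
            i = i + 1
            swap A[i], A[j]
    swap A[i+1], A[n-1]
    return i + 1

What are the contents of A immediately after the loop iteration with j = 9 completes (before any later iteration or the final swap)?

pivot=13, i=-1
j=0: 7≤13, i=0, swap(0,0) ⇒ [7, 14, 20, 18, 5, 4, 10, 11, 21, 8, 12, 9, 13]
j=1: 14>13, skip
j=2: 20>13, skip
j=3: 18>13, skip
j=4: 5≤13, i=1, swap(1,4) ⇒ [7, 5, 20, 18, 14, 4, 10, 11, 21, 8, 12, 9, 13]
j=5: 4≤13, i=2, swap(2,5) ⇒ [7, 5, 4, 18, 14, 20, 10, 11, 21, 8, 12, 9, 13]
j=6: 10≤13, i=3, swap(3,6) ⇒ [7, 5, 4, 10, 14, 20, 18, 11, 21, 8, 12, 9, 13]
j=7: 11≤13, i=4, swap(4,7) ⇒ [7, 5, 4, 10, 11, 20, 18, 14, 21, 8, 12, 9, 13]
j=8: 21>13, skip
j=9: 8≤13, i=5, swap(5,9) ⇒ [7, 5, 4, 10, 11, 8, 18, 14, 21, 20, 12, 9, 13]
(after j=9) A = [7, 5, 4, 10, 11, 8, 18, 14, 21, 20, 12, 9, 13]

[7, 5, 4, 10, 11, 8, 18, 14, 21, 20, 12, 9, 13]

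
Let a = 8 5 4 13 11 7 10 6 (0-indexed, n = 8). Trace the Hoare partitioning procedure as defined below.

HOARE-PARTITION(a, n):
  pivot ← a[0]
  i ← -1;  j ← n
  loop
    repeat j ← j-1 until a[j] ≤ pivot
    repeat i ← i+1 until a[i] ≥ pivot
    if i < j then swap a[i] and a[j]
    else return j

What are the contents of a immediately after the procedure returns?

6 5 4 7 11 13 10 8

pivot=8
j stops at 7 (6), i stops at 0 (8); swap ⇒ 6 5 4 13 11 7 10 8
j stops at 5 (7), i stops at 3 (13); swap ⇒ 6 5 4 7 11 13 10 8
j stops at 3, i stops at 4; i≥j ⇒ return 3. a=6 5 4 7 11 13 10 8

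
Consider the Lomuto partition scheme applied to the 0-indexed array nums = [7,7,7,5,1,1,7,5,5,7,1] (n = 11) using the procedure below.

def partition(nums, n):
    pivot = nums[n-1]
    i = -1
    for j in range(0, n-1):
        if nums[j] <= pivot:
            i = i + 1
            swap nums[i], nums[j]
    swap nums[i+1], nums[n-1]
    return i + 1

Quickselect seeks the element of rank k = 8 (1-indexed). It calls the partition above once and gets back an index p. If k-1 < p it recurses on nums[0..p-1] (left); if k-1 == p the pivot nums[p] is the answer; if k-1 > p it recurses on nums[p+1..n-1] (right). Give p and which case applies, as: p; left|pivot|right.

pivot = nums[10] = 1; i = -1
j=0: nums[0]=7 > 1 → no swap
j=1: nums[1]=7 > 1 → no swap
j=2: nums[2]=7 > 1 → no swap
j=3: nums[3]=5 > 1 → no swap
j=4: nums[4]=1 ≤ 1 → i=0, swap nums[0],nums[4] → [1,7,7,5,7,1,7,5,5,7,1]
j=5: nums[5]=1 ≤ 1 → i=1, swap nums[1],nums[5] → [1,1,7,5,7,7,7,5,5,7,1]
j=6: nums[6]=7 > 1 → no swap
j=7: nums[7]=5 > 1 → no swap
j=8: nums[8]=5 > 1 → no swap
j=9: nums[9]=7 > 1 → no swap
final swap nums[2],nums[10] → [1,1,1,5,7,7,7,5,5,7,7]; return 2
p = 2; k-1 = 7 > 2 ⇒ right

2; right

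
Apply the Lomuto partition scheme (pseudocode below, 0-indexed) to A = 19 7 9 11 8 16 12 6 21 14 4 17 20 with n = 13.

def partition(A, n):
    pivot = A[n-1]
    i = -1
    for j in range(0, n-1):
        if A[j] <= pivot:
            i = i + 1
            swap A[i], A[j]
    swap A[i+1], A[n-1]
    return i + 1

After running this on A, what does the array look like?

pivot=20, i=-1
j=0: 19≤20, i=0, swap(0,0) ⇒ 19 7 9 11 8 16 12 6 21 14 4 17 20
j=1: 7≤20, i=1, swap(1,1) ⇒ 19 7 9 11 8 16 12 6 21 14 4 17 20
j=2: 9≤20, i=2, swap(2,2) ⇒ 19 7 9 11 8 16 12 6 21 14 4 17 20
j=3: 11≤20, i=3, swap(3,3) ⇒ 19 7 9 11 8 16 12 6 21 14 4 17 20
j=4: 8≤20, i=4, swap(4,4) ⇒ 19 7 9 11 8 16 12 6 21 14 4 17 20
j=5: 16≤20, i=5, swap(5,5) ⇒ 19 7 9 11 8 16 12 6 21 14 4 17 20
j=6: 12≤20, i=6, swap(6,6) ⇒ 19 7 9 11 8 16 12 6 21 14 4 17 20
j=7: 6≤20, i=7, swap(7,7) ⇒ 19 7 9 11 8 16 12 6 21 14 4 17 20
j=8: 21>20, skip
j=9: 14≤20, i=8, swap(8,9) ⇒ 19 7 9 11 8 16 12 6 14 21 4 17 20
j=10: 4≤20, i=9, swap(9,10) ⇒ 19 7 9 11 8 16 12 6 14 4 21 17 20
j=11: 17≤20, i=10, swap(10,11) ⇒ 19 7 9 11 8 16 12 6 14 4 17 21 20
swap(11,12) ⇒ 19 7 9 11 8 16 12 6 14 4 17 20 21; return 11

19 7 9 11 8 16 12 6 14 4 17 20 21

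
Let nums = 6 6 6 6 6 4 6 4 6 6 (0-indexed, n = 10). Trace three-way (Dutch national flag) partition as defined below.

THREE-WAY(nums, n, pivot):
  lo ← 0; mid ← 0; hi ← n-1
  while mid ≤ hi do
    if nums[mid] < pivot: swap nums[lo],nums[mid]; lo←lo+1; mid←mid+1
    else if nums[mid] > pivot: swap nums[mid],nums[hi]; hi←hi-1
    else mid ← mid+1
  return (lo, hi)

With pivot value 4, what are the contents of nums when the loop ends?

pivot = 4; lo=0, mid=0, hi=9
nums[mid]=6>4: swap nums[0],nums[9]; hi=8 → 6 6 6 6 6 4 6 4 6 6
nums[mid]=6>4: swap nums[0],nums[8]; hi=7 → 6 6 6 6 6 4 6 4 6 6
nums[mid]=6>4: swap nums[0],nums[7]; hi=6 → 4 6 6 6 6 4 6 6 6 6
nums[mid]=4=4: mid=1
nums[mid]=6>4: swap nums[1],nums[6]; hi=5 → 4 6 6 6 6 4 6 6 6 6
nums[mid]=6>4: swap nums[1],nums[5]; hi=4 → 4 4 6 6 6 6 6 6 6 6
nums[mid]=4=4: mid=2
nums[mid]=6>4: swap nums[2],nums[4]; hi=3 → 4 4 6 6 6 6 6 6 6 6
nums[mid]=6>4: swap nums[2],nums[3]; hi=2 → 4 4 6 6 6 6 6 6 6 6
nums[mid]=6>4: swap nums[2],nums[2]; hi=1 → 4 4 6 6 6 6 6 6 6 6
end: lo=0, hi=1; nums = 4 4 6 6 6 6 6 6 6 6

4 4 6 6 6 6 6 6 6 6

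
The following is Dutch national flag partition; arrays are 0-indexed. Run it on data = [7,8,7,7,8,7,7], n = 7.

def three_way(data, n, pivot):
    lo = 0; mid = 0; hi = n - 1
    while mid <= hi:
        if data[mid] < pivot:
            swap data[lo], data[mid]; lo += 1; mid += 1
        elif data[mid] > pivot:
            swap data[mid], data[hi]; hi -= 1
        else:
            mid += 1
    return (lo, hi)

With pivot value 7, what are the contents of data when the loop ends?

lo=0 mid=0 hi=6
7=7: mid=1
8>7: swap(1,6), hi=5 ⇒ [7,7,7,7,8,7,8]
7=7: mid=2
7=7: mid=3
7=7: mid=4
8>7: swap(4,5), hi=4 ⇒ [7,7,7,7,7,8,8]
7=7: mid=5
done. lo=0 hi=4; data=[7,7,7,7,7,8,8]

[7,7,7,7,7,8,8]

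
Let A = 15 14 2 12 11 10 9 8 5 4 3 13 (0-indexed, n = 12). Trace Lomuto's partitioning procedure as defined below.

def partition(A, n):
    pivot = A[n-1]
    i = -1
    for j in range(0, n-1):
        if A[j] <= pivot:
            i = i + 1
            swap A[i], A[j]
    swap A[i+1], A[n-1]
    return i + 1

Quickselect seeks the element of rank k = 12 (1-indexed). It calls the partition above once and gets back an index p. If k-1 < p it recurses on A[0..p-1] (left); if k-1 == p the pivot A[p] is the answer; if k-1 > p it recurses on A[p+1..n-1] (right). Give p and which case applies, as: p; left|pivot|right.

pivot=13, i=-1
j=0: 15>13, skip
j=1: 14>13, skip
j=2: 2≤13, i=0, swap(0,2) ⇒ 2 14 15 12 11 10 9 8 5 4 3 13
j=3: 12≤13, i=1, swap(1,3) ⇒ 2 12 15 14 11 10 9 8 5 4 3 13
j=4: 11≤13, i=2, swap(2,4) ⇒ 2 12 11 14 15 10 9 8 5 4 3 13
j=5: 10≤13, i=3, swap(3,5) ⇒ 2 12 11 10 15 14 9 8 5 4 3 13
j=6: 9≤13, i=4, swap(4,6) ⇒ 2 12 11 10 9 14 15 8 5 4 3 13
j=7: 8≤13, i=5, swap(5,7) ⇒ 2 12 11 10 9 8 15 14 5 4 3 13
j=8: 5≤13, i=6, swap(6,8) ⇒ 2 12 11 10 9 8 5 14 15 4 3 13
j=9: 4≤13, i=7, swap(7,9) ⇒ 2 12 11 10 9 8 5 4 15 14 3 13
j=10: 3≤13, i=8, swap(8,10) ⇒ 2 12 11 10 9 8 5 4 3 14 15 13
swap(9,11) ⇒ 2 12 11 10 9 8 5 4 3 13 15 14; return 9
p = 9; k-1 = 11 > 9 ⇒ right

9; right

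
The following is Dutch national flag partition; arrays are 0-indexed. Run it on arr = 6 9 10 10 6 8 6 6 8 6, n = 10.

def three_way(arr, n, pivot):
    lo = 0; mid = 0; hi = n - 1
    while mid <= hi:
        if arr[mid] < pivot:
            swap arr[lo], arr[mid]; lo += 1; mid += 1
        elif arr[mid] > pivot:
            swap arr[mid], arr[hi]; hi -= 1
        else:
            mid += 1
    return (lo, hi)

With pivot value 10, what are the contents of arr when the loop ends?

6 9 6 8 6 6 8 6 10 10

lo=0 mid=0 hi=9
6<10: swap(0,0), lo=1 mid=1 ⇒ 6 9 10 10 6 8 6 6 8 6
9<10: swap(1,1), lo=2 mid=2 ⇒ 6 9 10 10 6 8 6 6 8 6
10=10: mid=3
10=10: mid=4
6<10: swap(2,4), lo=3 mid=5 ⇒ 6 9 6 10 10 8 6 6 8 6
8<10: swap(3,5), lo=4 mid=6 ⇒ 6 9 6 8 10 10 6 6 8 6
6<10: swap(4,6), lo=5 mid=7 ⇒ 6 9 6 8 6 10 10 6 8 6
6<10: swap(5,7), lo=6 mid=8 ⇒ 6 9 6 8 6 6 10 10 8 6
8<10: swap(6,8), lo=7 mid=9 ⇒ 6 9 6 8 6 6 8 10 10 6
6<10: swap(7,9), lo=8 mid=10 ⇒ 6 9 6 8 6 6 8 6 10 10
done. lo=8 hi=9; arr=6 9 6 8 6 6 8 6 10 10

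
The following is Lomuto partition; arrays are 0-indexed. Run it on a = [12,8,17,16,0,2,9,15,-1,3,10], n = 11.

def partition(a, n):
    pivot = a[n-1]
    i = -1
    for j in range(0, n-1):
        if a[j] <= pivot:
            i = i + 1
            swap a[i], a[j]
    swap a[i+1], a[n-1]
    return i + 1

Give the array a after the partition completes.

pivot = a[10] = 10; i = -1
j=0: a[0]=12 > 10 → no swap
j=1: a[1]=8 ≤ 10 → i=0, swap a[0],a[1] → [8,12,17,16,0,2,9,15,-1,3,10]
j=2: a[2]=17 > 10 → no swap
j=3: a[3]=16 > 10 → no swap
j=4: a[4]=0 ≤ 10 → i=1, swap a[1],a[4] → [8,0,17,16,12,2,9,15,-1,3,10]
j=5: a[5]=2 ≤ 10 → i=2, swap a[2],a[5] → [8,0,2,16,12,17,9,15,-1,3,10]
j=6: a[6]=9 ≤ 10 → i=3, swap a[3],a[6] → [8,0,2,9,12,17,16,15,-1,3,10]
j=7: a[7]=15 > 10 → no swap
j=8: a[8]=-1 ≤ 10 → i=4, swap a[4],a[8] → [8,0,2,9,-1,17,16,15,12,3,10]
j=9: a[9]=3 ≤ 10 → i=5, swap a[5],a[9] → [8,0,2,9,-1,3,16,15,12,17,10]
final swap a[6],a[10] → [8,0,2,9,-1,3,10,15,12,17,16]; return 6

[8,0,2,9,-1,3,10,15,12,17,16]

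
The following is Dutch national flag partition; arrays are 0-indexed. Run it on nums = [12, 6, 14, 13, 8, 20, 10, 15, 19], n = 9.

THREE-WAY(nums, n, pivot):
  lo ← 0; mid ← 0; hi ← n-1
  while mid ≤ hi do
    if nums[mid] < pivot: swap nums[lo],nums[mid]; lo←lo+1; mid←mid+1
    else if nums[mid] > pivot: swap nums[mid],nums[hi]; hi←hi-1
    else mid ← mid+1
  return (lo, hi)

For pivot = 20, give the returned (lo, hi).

lo=0 mid=0 hi=8
12<20: swap(0,0), lo=1 mid=1 ⇒ [12, 6, 14, 13, 8, 20, 10, 15, 19]
6<20: swap(1,1), lo=2 mid=2 ⇒ [12, 6, 14, 13, 8, 20, 10, 15, 19]
14<20: swap(2,2), lo=3 mid=3 ⇒ [12, 6, 14, 13, 8, 20, 10, 15, 19]
13<20: swap(3,3), lo=4 mid=4 ⇒ [12, 6, 14, 13, 8, 20, 10, 15, 19]
8<20: swap(4,4), lo=5 mid=5 ⇒ [12, 6, 14, 13, 8, 20, 10, 15, 19]
20=20: mid=6
10<20: swap(5,6), lo=6 mid=7 ⇒ [12, 6, 14, 13, 8, 10, 20, 15, 19]
15<20: swap(6,7), lo=7 mid=8 ⇒ [12, 6, 14, 13, 8, 10, 15, 20, 19]
19<20: swap(7,8), lo=8 mid=9 ⇒ [12, 6, 14, 13, 8, 10, 15, 19, 20]
done. lo=8 hi=8; nums=[12, 6, 14, 13, 8, 10, 15, 19, 20]

(8, 8)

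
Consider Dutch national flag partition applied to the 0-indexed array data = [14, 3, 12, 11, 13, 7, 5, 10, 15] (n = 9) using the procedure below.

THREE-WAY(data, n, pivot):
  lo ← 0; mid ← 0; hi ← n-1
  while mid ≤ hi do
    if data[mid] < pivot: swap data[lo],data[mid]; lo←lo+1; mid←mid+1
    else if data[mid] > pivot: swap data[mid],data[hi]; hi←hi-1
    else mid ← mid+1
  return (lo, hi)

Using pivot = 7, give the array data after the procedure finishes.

lo=0 mid=0 hi=8
14>7: swap(0,8), hi=7 ⇒ [15, 3, 12, 11, 13, 7, 5, 10, 14]
15>7: swap(0,7), hi=6 ⇒ [10, 3, 12, 11, 13, 7, 5, 15, 14]
10>7: swap(0,6), hi=5 ⇒ [5, 3, 12, 11, 13, 7, 10, 15, 14]
5<7: swap(0,0), lo=1 mid=1 ⇒ [5, 3, 12, 11, 13, 7, 10, 15, 14]
3<7: swap(1,1), lo=2 mid=2 ⇒ [5, 3, 12, 11, 13, 7, 10, 15, 14]
12>7: swap(2,5), hi=4 ⇒ [5, 3, 7, 11, 13, 12, 10, 15, 14]
7=7: mid=3
11>7: swap(3,4), hi=3 ⇒ [5, 3, 7, 13, 11, 12, 10, 15, 14]
13>7: swap(3,3), hi=2 ⇒ [5, 3, 7, 13, 11, 12, 10, 15, 14]
done. lo=2 hi=2; data=[5, 3, 7, 13, 11, 12, 10, 15, 14]

[5, 3, 7, 13, 11, 12, 10, 15, 14]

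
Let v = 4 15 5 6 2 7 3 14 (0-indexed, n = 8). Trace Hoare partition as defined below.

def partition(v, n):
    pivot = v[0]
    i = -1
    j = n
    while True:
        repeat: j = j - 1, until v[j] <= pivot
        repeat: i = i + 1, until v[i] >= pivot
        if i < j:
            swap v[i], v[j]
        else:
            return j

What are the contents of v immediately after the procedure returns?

3 2 5 6 15 7 4 14

pivot=4
j stops at 6 (3), i stops at 0 (4); swap ⇒ 3 15 5 6 2 7 4 14
j stops at 4 (2), i stops at 1 (15); swap ⇒ 3 2 5 6 15 7 4 14
j stops at 1, i stops at 2; i≥j ⇒ return 1. v=3 2 5 6 15 7 4 14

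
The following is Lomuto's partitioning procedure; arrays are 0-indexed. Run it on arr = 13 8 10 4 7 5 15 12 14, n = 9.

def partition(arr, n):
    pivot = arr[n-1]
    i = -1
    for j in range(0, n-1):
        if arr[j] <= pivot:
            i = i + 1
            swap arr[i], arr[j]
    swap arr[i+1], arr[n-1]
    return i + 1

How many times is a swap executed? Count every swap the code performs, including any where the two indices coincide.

8

pivot = arr[8] = 14; i = -1
j=0: arr[0]=13 ≤ 14 → i=0, swap arr[0],arr[0] (no change) → 13 8 10 4 7 5 15 12 14
j=1: arr[1]=8 ≤ 14 → i=1, swap arr[1],arr[1] (no change) → 13 8 10 4 7 5 15 12 14
j=2: arr[2]=10 ≤ 14 → i=2, swap arr[2],arr[2] (no change) → 13 8 10 4 7 5 15 12 14
j=3: arr[3]=4 ≤ 14 → i=3, swap arr[3],arr[3] (no change) → 13 8 10 4 7 5 15 12 14
j=4: arr[4]=7 ≤ 14 → i=4, swap arr[4],arr[4] (no change) → 13 8 10 4 7 5 15 12 14
j=5: arr[5]=5 ≤ 14 → i=5, swap arr[5],arr[5] (no change) → 13 8 10 4 7 5 15 12 14
j=6: arr[6]=15 > 14 → no swap
j=7: arr[7]=12 ≤ 14 → i=6, swap arr[6],arr[7] → 13 8 10 4 7 5 12 15 14
final swap arr[7],arr[8] → 13 8 10 4 7 5 12 14 15; return 7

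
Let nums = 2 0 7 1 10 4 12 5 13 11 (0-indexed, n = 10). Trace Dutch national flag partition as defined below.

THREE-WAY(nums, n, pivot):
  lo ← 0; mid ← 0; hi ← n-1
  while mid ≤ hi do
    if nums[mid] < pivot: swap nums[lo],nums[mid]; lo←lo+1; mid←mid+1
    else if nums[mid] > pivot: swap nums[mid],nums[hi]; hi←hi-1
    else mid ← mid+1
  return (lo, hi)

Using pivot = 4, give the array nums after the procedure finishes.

2 0 1 4 10 12 5 13 11 7

pivot = 4; lo=0, mid=0, hi=9
nums[mid]=2<4: swap nums[0],nums[0]; lo=1,mid=1 → 2 0 7 1 10 4 12 5 13 11
nums[mid]=0<4: swap nums[1],nums[1]; lo=2,mid=2 → 2 0 7 1 10 4 12 5 13 11
nums[mid]=7>4: swap nums[2],nums[9]; hi=8 → 2 0 11 1 10 4 12 5 13 7
nums[mid]=11>4: swap nums[2],nums[8]; hi=7 → 2 0 13 1 10 4 12 5 11 7
nums[mid]=13>4: swap nums[2],nums[7]; hi=6 → 2 0 5 1 10 4 12 13 11 7
nums[mid]=5>4: swap nums[2],nums[6]; hi=5 → 2 0 12 1 10 4 5 13 11 7
nums[mid]=12>4: swap nums[2],nums[5]; hi=4 → 2 0 4 1 10 12 5 13 11 7
nums[mid]=4=4: mid=3
nums[mid]=1<4: swap nums[2],nums[3]; lo=3,mid=4 → 2 0 1 4 10 12 5 13 11 7
nums[mid]=10>4: swap nums[4],nums[4]; hi=3 → 2 0 1 4 10 12 5 13 11 7
end: lo=3, hi=3; nums = 2 0 1 4 10 12 5 13 11 7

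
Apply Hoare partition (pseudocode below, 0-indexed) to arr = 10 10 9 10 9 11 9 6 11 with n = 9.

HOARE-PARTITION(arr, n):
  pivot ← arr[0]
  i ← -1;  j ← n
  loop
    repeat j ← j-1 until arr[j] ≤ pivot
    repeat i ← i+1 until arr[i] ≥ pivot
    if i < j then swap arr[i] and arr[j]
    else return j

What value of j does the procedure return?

3

pivot = arr[0] = 10; i = -1, j = 9
j→7 (arr[7]=6≤10), i→0 (arr[0]=10≥10); i<j, swap → 6 10 9 10 9 11 9 10 11
j→6 (arr[6]=9≤10), i→1 (arr[1]=10≥10); i<j, swap → 6 9 9 10 9 11 10 10 11
j→4 (arr[4]=9≤10), i→3 (arr[3]=10≥10); i<j, swap → 6 9 9 9 10 11 10 10 11
j→3, i→4; i≥j, return j=3. arr = 6 9 9 9 10 11 10 10 11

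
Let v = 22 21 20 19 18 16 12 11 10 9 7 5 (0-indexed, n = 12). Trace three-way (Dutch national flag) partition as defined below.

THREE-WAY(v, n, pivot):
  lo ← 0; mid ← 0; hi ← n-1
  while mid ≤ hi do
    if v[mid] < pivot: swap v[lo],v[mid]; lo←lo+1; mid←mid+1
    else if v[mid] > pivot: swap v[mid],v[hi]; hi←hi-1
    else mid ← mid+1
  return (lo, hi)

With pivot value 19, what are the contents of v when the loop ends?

5 7 9 18 16 12 11 10 19 20 21 22

pivot = 19; lo=0, mid=0, hi=11
v[mid]=22>19: swap v[0],v[11]; hi=10 → 5 21 20 19 18 16 12 11 10 9 7 22
v[mid]=5<19: swap v[0],v[0]; lo=1,mid=1 → 5 21 20 19 18 16 12 11 10 9 7 22
v[mid]=21>19: swap v[1],v[10]; hi=9 → 5 7 20 19 18 16 12 11 10 9 21 22
v[mid]=7<19: swap v[1],v[1]; lo=2,mid=2 → 5 7 20 19 18 16 12 11 10 9 21 22
v[mid]=20>19: swap v[2],v[9]; hi=8 → 5 7 9 19 18 16 12 11 10 20 21 22
v[mid]=9<19: swap v[2],v[2]; lo=3,mid=3 → 5 7 9 19 18 16 12 11 10 20 21 22
v[mid]=19=19: mid=4
v[mid]=18<19: swap v[3],v[4]; lo=4,mid=5 → 5 7 9 18 19 16 12 11 10 20 21 22
v[mid]=16<19: swap v[4],v[5]; lo=5,mid=6 → 5 7 9 18 16 19 12 11 10 20 21 22
v[mid]=12<19: swap v[5],v[6]; lo=6,mid=7 → 5 7 9 18 16 12 19 11 10 20 21 22
v[mid]=11<19: swap v[6],v[7]; lo=7,mid=8 → 5 7 9 18 16 12 11 19 10 20 21 22
v[mid]=10<19: swap v[7],v[8]; lo=8,mid=9 → 5 7 9 18 16 12 11 10 19 20 21 22
end: lo=8, hi=8; v = 5 7 9 18 16 12 11 10 19 20 21 22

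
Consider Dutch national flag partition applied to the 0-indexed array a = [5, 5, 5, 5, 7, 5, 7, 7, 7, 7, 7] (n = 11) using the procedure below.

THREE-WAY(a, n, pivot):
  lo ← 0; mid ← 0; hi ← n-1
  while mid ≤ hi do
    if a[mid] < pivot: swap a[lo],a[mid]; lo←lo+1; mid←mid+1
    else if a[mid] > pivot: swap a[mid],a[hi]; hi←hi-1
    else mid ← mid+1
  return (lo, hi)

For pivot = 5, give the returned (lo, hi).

(0, 4)

pivot = 5; lo=0, mid=0, hi=10
a[mid]=5=5: mid=1
a[mid]=5=5: mid=2
a[mid]=5=5: mid=3
a[mid]=5=5: mid=4
a[mid]=7>5: swap a[4],a[10]; hi=9 → [5, 5, 5, 5, 7, 5, 7, 7, 7, 7, 7]
a[mid]=7>5: swap a[4],a[9]; hi=8 → [5, 5, 5, 5, 7, 5, 7, 7, 7, 7, 7]
a[mid]=7>5: swap a[4],a[8]; hi=7 → [5, 5, 5, 5, 7, 5, 7, 7, 7, 7, 7]
a[mid]=7>5: swap a[4],a[7]; hi=6 → [5, 5, 5, 5, 7, 5, 7, 7, 7, 7, 7]
a[mid]=7>5: swap a[4],a[6]; hi=5 → [5, 5, 5, 5, 7, 5, 7, 7, 7, 7, 7]
a[mid]=7>5: swap a[4],a[5]; hi=4 → [5, 5, 5, 5, 5, 7, 7, 7, 7, 7, 7]
a[mid]=5=5: mid=5
end: lo=0, hi=4; a = [5, 5, 5, 5, 5, 7, 7, 7, 7, 7, 7]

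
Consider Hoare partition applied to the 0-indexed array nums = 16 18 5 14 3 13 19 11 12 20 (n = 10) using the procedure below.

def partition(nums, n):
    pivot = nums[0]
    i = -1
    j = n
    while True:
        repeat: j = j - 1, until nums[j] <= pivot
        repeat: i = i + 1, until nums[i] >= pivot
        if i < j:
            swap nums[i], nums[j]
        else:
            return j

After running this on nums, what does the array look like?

pivot=16
j stops at 8 (12), i stops at 0 (16); swap ⇒ 12 18 5 14 3 13 19 11 16 20
j stops at 7 (11), i stops at 1 (18); swap ⇒ 12 11 5 14 3 13 19 18 16 20
j stops at 5, i stops at 6; i≥j ⇒ return 5. nums=12 11 5 14 3 13 19 18 16 20

12 11 5 14 3 13 19 18 16 20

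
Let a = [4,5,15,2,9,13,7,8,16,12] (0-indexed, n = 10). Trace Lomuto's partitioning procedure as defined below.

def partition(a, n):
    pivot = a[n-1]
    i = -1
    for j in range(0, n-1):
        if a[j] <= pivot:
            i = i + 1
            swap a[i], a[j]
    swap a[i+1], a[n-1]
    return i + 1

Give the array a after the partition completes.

[4,5,2,9,7,8,12,13,16,15]

pivot=12, i=-1
j=0: 4≤12, i=0, swap(0,0) ⇒ [4,5,15,2,9,13,7,8,16,12]
j=1: 5≤12, i=1, swap(1,1) ⇒ [4,5,15,2,9,13,7,8,16,12]
j=2: 15>12, skip
j=3: 2≤12, i=2, swap(2,3) ⇒ [4,5,2,15,9,13,7,8,16,12]
j=4: 9≤12, i=3, swap(3,4) ⇒ [4,5,2,9,15,13,7,8,16,12]
j=5: 13>12, skip
j=6: 7≤12, i=4, swap(4,6) ⇒ [4,5,2,9,7,13,15,8,16,12]
j=7: 8≤12, i=5, swap(5,7) ⇒ [4,5,2,9,7,8,15,13,16,12]
j=8: 16>12, skip
swap(6,9) ⇒ [4,5,2,9,7,8,12,13,16,15]; return 6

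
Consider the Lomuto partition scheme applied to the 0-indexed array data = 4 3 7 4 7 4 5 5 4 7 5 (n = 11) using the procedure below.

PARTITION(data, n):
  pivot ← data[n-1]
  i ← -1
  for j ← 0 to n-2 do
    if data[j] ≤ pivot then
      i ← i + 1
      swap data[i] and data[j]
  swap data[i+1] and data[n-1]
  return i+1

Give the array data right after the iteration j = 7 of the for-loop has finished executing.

pivot = data[10] = 5; i = -1
j=0: data[0]=4 ≤ 5 → i=0, swap data[0],data[0] (no change) → 4 3 7 4 7 4 5 5 4 7 5
j=1: data[1]=3 ≤ 5 → i=1, swap data[1],data[1] (no change) → 4 3 7 4 7 4 5 5 4 7 5
j=2: data[2]=7 > 5 → no swap
j=3: data[3]=4 ≤ 5 → i=2, swap data[2],data[3] → 4 3 4 7 7 4 5 5 4 7 5
j=4: data[4]=7 > 5 → no swap
j=5: data[5]=4 ≤ 5 → i=3, swap data[3],data[5] → 4 3 4 4 7 7 5 5 4 7 5
j=6: data[6]=5 ≤ 5 → i=4, swap data[4],data[6] → 4 3 4 4 5 7 7 5 4 7 5
j=7: data[7]=5 ≤ 5 → i=5, swap data[5],data[7] → 4 3 4 4 5 5 7 7 4 7 5
(after j=7) data = 4 3 4 4 5 5 7 7 4 7 5

4 3 4 4 5 5 7 7 4 7 5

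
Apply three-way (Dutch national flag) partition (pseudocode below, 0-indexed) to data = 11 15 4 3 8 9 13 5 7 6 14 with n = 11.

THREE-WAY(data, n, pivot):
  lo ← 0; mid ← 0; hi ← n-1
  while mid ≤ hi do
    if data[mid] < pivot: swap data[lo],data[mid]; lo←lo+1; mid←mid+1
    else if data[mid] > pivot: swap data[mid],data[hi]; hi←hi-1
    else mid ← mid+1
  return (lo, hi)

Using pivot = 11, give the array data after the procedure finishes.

6 4 3 8 9 7 5 11 13 14 15

pivot = 11; lo=0, mid=0, hi=10
data[mid]=11=11: mid=1
data[mid]=15>11: swap data[1],data[10]; hi=9 → 11 14 4 3 8 9 13 5 7 6 15
data[mid]=14>11: swap data[1],data[9]; hi=8 → 11 6 4 3 8 9 13 5 7 14 15
data[mid]=6<11: swap data[0],data[1]; lo=1,mid=2 → 6 11 4 3 8 9 13 5 7 14 15
data[mid]=4<11: swap data[1],data[2]; lo=2,mid=3 → 6 4 11 3 8 9 13 5 7 14 15
data[mid]=3<11: swap data[2],data[3]; lo=3,mid=4 → 6 4 3 11 8 9 13 5 7 14 15
data[mid]=8<11: swap data[3],data[4]; lo=4,mid=5 → 6 4 3 8 11 9 13 5 7 14 15
data[mid]=9<11: swap data[4],data[5]; lo=5,mid=6 → 6 4 3 8 9 11 13 5 7 14 15
data[mid]=13>11: swap data[6],data[8]; hi=7 → 6 4 3 8 9 11 7 5 13 14 15
data[mid]=7<11: swap data[5],data[6]; lo=6,mid=7 → 6 4 3 8 9 7 11 5 13 14 15
data[mid]=5<11: swap data[6],data[7]; lo=7,mid=8 → 6 4 3 8 9 7 5 11 13 14 15
end: lo=7, hi=7; data = 6 4 3 8 9 7 5 11 13 14 15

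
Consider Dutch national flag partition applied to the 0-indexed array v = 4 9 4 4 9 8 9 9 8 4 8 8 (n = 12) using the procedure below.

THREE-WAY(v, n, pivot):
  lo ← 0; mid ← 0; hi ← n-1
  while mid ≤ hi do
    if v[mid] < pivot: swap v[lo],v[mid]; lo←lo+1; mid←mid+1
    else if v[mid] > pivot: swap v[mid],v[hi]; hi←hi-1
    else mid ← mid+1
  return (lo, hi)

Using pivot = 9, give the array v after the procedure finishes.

pivot = 9; lo=0, mid=0, hi=11
v[mid]=4<9: swap v[0],v[0]; lo=1,mid=1 → 4 9 4 4 9 8 9 9 8 4 8 8
v[mid]=9=9: mid=2
v[mid]=4<9: swap v[1],v[2]; lo=2,mid=3 → 4 4 9 4 9 8 9 9 8 4 8 8
v[mid]=4<9: swap v[2],v[3]; lo=3,mid=4 → 4 4 4 9 9 8 9 9 8 4 8 8
v[mid]=9=9: mid=5
v[mid]=8<9: swap v[3],v[5]; lo=4,mid=6 → 4 4 4 8 9 9 9 9 8 4 8 8
v[mid]=9=9: mid=7
v[mid]=9=9: mid=8
v[mid]=8<9: swap v[4],v[8]; lo=5,mid=9 → 4 4 4 8 8 9 9 9 9 4 8 8
v[mid]=4<9: swap v[5],v[9]; lo=6,mid=10 → 4 4 4 8 8 4 9 9 9 9 8 8
v[mid]=8<9: swap v[6],v[10]; lo=7,mid=11 → 4 4 4 8 8 4 8 9 9 9 9 8
v[mid]=8<9: swap v[7],v[11]; lo=8,mid=12 → 4 4 4 8 8 4 8 8 9 9 9 9
end: lo=8, hi=11; v = 4 4 4 8 8 4 8 8 9 9 9 9

4 4 4 8 8 4 8 8 9 9 9 9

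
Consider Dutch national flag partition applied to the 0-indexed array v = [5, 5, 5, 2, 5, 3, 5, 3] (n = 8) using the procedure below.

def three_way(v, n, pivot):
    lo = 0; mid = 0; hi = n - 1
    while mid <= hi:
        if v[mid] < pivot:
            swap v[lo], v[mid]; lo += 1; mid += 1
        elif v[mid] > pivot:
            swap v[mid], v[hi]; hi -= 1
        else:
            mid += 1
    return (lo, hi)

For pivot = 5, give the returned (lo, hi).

pivot = 5; lo=0, mid=0, hi=7
v[mid]=5=5: mid=1
v[mid]=5=5: mid=2
v[mid]=5=5: mid=3
v[mid]=2<5: swap v[0],v[3]; lo=1,mid=4 → [2, 5, 5, 5, 5, 3, 5, 3]
v[mid]=5=5: mid=5
v[mid]=3<5: swap v[1],v[5]; lo=2,mid=6 → [2, 3, 5, 5, 5, 5, 5, 3]
v[mid]=5=5: mid=7
v[mid]=3<5: swap v[2],v[7]; lo=3,mid=8 → [2, 3, 3, 5, 5, 5, 5, 5]
end: lo=3, hi=7; v = [2, 3, 3, 5, 5, 5, 5, 5]

(3, 7)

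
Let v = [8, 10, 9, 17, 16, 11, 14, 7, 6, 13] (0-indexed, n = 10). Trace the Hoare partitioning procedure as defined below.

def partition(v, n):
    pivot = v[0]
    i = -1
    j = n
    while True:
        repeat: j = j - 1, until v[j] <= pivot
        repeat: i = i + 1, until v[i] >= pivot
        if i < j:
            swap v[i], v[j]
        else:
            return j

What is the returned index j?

1

pivot=8
j stops at 8 (6), i stops at 0 (8); swap ⇒ [6, 10, 9, 17, 16, 11, 14, 7, 8, 13]
j stops at 7 (7), i stops at 1 (10); swap ⇒ [6, 7, 9, 17, 16, 11, 14, 10, 8, 13]
j stops at 1, i stops at 2; i≥j ⇒ return 1. v=[6, 7, 9, 17, 16, 11, 14, 10, 8, 13]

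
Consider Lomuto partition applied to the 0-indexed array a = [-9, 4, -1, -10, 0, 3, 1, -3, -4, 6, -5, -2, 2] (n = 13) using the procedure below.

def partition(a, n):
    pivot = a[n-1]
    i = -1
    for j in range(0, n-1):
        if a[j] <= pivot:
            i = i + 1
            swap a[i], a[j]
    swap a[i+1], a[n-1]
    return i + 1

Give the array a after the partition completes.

[-9, -1, -10, 0, 1, -3, -4, -5, -2, 2, 3, 4, 6]

pivot = a[12] = 2; i = -1
j=0: a[0]=-9 ≤ 2 → i=0, swap a[0],a[0] (no change) → [-9, 4, -1, -10, 0, 3, 1, -3, -4, 6, -5, -2, 2]
j=1: a[1]=4 > 2 → no swap
j=2: a[2]=-1 ≤ 2 → i=1, swap a[1],a[2] → [-9, -1, 4, -10, 0, 3, 1, -3, -4, 6, -5, -2, 2]
j=3: a[3]=-10 ≤ 2 → i=2, swap a[2],a[3] → [-9, -1, -10, 4, 0, 3, 1, -3, -4, 6, -5, -2, 2]
j=4: a[4]=0 ≤ 2 → i=3, swap a[3],a[4] → [-9, -1, -10, 0, 4, 3, 1, -3, -4, 6, -5, -2, 2]
j=5: a[5]=3 > 2 → no swap
j=6: a[6]=1 ≤ 2 → i=4, swap a[4],a[6] → [-9, -1, -10, 0, 1, 3, 4, -3, -4, 6, -5, -2, 2]
j=7: a[7]=-3 ≤ 2 → i=5, swap a[5],a[7] → [-9, -1, -10, 0, 1, -3, 4, 3, -4, 6, -5, -2, 2]
j=8: a[8]=-4 ≤ 2 → i=6, swap a[6],a[8] → [-9, -1, -10, 0, 1, -3, -4, 3, 4, 6, -5, -2, 2]
j=9: a[9]=6 > 2 → no swap
j=10: a[10]=-5 ≤ 2 → i=7, swap a[7],a[10] → [-9, -1, -10, 0, 1, -3, -4, -5, 4, 6, 3, -2, 2]
j=11: a[11]=-2 ≤ 2 → i=8, swap a[8],a[11] → [-9, -1, -10, 0, 1, -3, -4, -5, -2, 6, 3, 4, 2]
final swap a[9],a[12] → [-9, -1, -10, 0, 1, -3, -4, -5, -2, 2, 3, 4, 6]; return 9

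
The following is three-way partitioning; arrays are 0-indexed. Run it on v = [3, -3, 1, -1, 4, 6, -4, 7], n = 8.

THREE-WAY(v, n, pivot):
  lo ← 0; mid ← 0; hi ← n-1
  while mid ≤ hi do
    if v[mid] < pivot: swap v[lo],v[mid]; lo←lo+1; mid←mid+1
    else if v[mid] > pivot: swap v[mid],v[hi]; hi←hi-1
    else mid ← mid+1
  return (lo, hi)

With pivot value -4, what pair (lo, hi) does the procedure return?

(0, 0)

lo=0 mid=0 hi=7
3>-4: swap(0,7), hi=6 ⇒ [7, -3, 1, -1, 4, 6, -4, 3]
7>-4: swap(0,6), hi=5 ⇒ [-4, -3, 1, -1, 4, 6, 7, 3]
-4=-4: mid=1
-3>-4: swap(1,5), hi=4 ⇒ [-4, 6, 1, -1, 4, -3, 7, 3]
6>-4: swap(1,4), hi=3 ⇒ [-4, 4, 1, -1, 6, -3, 7, 3]
4>-4: swap(1,3), hi=2 ⇒ [-4, -1, 1, 4, 6, -3, 7, 3]
-1>-4: swap(1,2), hi=1 ⇒ [-4, 1, -1, 4, 6, -3, 7, 3]
1>-4: swap(1,1), hi=0 ⇒ [-4, 1, -1, 4, 6, -3, 7, 3]
done. lo=0 hi=0; v=[-4, 1, -1, 4, 6, -3, 7, 3]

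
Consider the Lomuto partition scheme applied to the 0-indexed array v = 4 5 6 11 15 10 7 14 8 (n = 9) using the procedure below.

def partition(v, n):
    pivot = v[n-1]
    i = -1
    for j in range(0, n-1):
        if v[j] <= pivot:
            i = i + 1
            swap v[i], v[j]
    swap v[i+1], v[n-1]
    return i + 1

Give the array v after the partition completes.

4 5 6 7 8 10 11 14 15

pivot=8, i=-1
j=0: 4≤8, i=0, swap(0,0) ⇒ 4 5 6 11 15 10 7 14 8
j=1: 5≤8, i=1, swap(1,1) ⇒ 4 5 6 11 15 10 7 14 8
j=2: 6≤8, i=2, swap(2,2) ⇒ 4 5 6 11 15 10 7 14 8
j=3: 11>8, skip
j=4: 15>8, skip
j=5: 10>8, skip
j=6: 7≤8, i=3, swap(3,6) ⇒ 4 5 6 7 15 10 11 14 8
j=7: 14>8, skip
swap(4,8) ⇒ 4 5 6 7 8 10 11 14 15; return 4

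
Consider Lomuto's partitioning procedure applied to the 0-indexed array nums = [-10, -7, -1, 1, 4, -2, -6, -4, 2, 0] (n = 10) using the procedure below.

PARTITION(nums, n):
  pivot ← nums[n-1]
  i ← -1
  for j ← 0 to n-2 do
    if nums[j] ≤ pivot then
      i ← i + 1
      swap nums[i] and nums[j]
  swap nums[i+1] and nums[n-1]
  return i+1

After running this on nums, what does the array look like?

pivot = nums[9] = 0; i = -1
j=0: nums[0]=-10 ≤ 0 → i=0, swap nums[0],nums[0] (no change) → [-10, -7, -1, 1, 4, -2, -6, -4, 2, 0]
j=1: nums[1]=-7 ≤ 0 → i=1, swap nums[1],nums[1] (no change) → [-10, -7, -1, 1, 4, -2, -6, -4, 2, 0]
j=2: nums[2]=-1 ≤ 0 → i=2, swap nums[2],nums[2] (no change) → [-10, -7, -1, 1, 4, -2, -6, -4, 2, 0]
j=3: nums[3]=1 > 0 → no swap
j=4: nums[4]=4 > 0 → no swap
j=5: nums[5]=-2 ≤ 0 → i=3, swap nums[3],nums[5] → [-10, -7, -1, -2, 4, 1, -6, -4, 2, 0]
j=6: nums[6]=-6 ≤ 0 → i=4, swap nums[4],nums[6] → [-10, -7, -1, -2, -6, 1, 4, -4, 2, 0]
j=7: nums[7]=-4 ≤ 0 → i=5, swap nums[5],nums[7] → [-10, -7, -1, -2, -6, -4, 4, 1, 2, 0]
j=8: nums[8]=2 > 0 → no swap
final swap nums[6],nums[9] → [-10, -7, -1, -2, -6, -4, 0, 1, 2, 4]; return 6

[-10, -7, -1, -2, -6, -4, 0, 1, 2, 4]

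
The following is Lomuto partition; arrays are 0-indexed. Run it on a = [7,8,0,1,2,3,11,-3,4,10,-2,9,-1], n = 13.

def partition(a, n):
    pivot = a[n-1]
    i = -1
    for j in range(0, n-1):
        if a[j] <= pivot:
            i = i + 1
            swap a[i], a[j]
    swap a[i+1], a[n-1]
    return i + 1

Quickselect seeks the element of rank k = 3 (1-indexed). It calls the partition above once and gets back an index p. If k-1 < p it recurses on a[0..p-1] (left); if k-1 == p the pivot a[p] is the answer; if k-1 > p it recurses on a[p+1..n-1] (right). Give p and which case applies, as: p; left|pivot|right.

pivot=-1, i=-1
j=0: 7>-1, skip
j=1: 8>-1, skip
j=2: 0>-1, skip
j=3: 1>-1, skip
j=4: 2>-1, skip
j=5: 3>-1, skip
j=6: 11>-1, skip
j=7: -3≤-1, i=0, swap(0,7) ⇒ [-3,8,0,1,2,3,11,7,4,10,-2,9,-1]
j=8: 4>-1, skip
j=9: 10>-1, skip
j=10: -2≤-1, i=1, swap(1,10) ⇒ [-3,-2,0,1,2,3,11,7,4,10,8,9,-1]
j=11: 9>-1, skip
swap(2,12) ⇒ [-3,-2,-1,1,2,3,11,7,4,10,8,9,0]; return 2
p = 2; k-1 = 2 == 2 ⇒ pivot

2; pivot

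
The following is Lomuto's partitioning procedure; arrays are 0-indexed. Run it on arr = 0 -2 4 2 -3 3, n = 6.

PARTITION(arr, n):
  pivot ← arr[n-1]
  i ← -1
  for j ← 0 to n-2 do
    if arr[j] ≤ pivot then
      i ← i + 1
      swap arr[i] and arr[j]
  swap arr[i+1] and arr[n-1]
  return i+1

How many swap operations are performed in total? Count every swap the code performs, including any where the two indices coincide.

5

pivot=3, i=-1
j=0: 0≤3, i=0, swap(0,0) ⇒ 0 -2 4 2 -3 3
j=1: -2≤3, i=1, swap(1,1) ⇒ 0 -2 4 2 -3 3
j=2: 4>3, skip
j=3: 2≤3, i=2, swap(2,3) ⇒ 0 -2 2 4 -3 3
j=4: -3≤3, i=3, swap(3,4) ⇒ 0 -2 2 -3 4 3
swap(4,5) ⇒ 0 -2 2 -3 3 4; return 4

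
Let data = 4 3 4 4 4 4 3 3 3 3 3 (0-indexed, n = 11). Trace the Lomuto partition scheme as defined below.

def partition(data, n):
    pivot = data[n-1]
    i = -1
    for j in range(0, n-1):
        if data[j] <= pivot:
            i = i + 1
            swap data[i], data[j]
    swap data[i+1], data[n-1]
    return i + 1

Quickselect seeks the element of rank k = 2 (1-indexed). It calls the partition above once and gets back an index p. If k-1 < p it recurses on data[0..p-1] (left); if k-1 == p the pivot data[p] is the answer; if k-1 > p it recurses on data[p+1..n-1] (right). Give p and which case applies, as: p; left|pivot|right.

5; left

pivot=3, i=-1
j=0: 4>3, skip
j=1: 3≤3, i=0, swap(0,1) ⇒ 3 4 4 4 4 4 3 3 3 3 3
j=2: 4>3, skip
j=3: 4>3, skip
j=4: 4>3, skip
j=5: 4>3, skip
j=6: 3≤3, i=1, swap(1,6) ⇒ 3 3 4 4 4 4 4 3 3 3 3
j=7: 3≤3, i=2, swap(2,7) ⇒ 3 3 3 4 4 4 4 4 3 3 3
j=8: 3≤3, i=3, swap(3,8) ⇒ 3 3 3 3 4 4 4 4 4 3 3
j=9: 3≤3, i=4, swap(4,9) ⇒ 3 3 3 3 3 4 4 4 4 4 3
swap(5,10) ⇒ 3 3 3 3 3 3 4 4 4 4 4; return 5
p = 5; k-1 = 1 < 5 ⇒ left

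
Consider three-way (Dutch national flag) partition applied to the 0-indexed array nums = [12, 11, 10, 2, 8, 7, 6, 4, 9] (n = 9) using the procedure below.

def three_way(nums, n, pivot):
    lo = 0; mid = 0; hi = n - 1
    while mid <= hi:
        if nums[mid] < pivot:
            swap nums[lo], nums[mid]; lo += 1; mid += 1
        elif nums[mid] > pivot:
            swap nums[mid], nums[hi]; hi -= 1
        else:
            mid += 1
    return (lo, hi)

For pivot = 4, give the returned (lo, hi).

(1, 1)

lo=0 mid=0 hi=8
12>4: swap(0,8), hi=7 ⇒ [9, 11, 10, 2, 8, 7, 6, 4, 12]
9>4: swap(0,7), hi=6 ⇒ [4, 11, 10, 2, 8, 7, 6, 9, 12]
4=4: mid=1
11>4: swap(1,6), hi=5 ⇒ [4, 6, 10, 2, 8, 7, 11, 9, 12]
6>4: swap(1,5), hi=4 ⇒ [4, 7, 10, 2, 8, 6, 11, 9, 12]
7>4: swap(1,4), hi=3 ⇒ [4, 8, 10, 2, 7, 6, 11, 9, 12]
8>4: swap(1,3), hi=2 ⇒ [4, 2, 10, 8, 7, 6, 11, 9, 12]
2<4: swap(0,1), lo=1 mid=2 ⇒ [2, 4, 10, 8, 7, 6, 11, 9, 12]
10>4: swap(2,2), hi=1 ⇒ [2, 4, 10, 8, 7, 6, 11, 9, 12]
done. lo=1 hi=1; nums=[2, 4, 10, 8, 7, 6, 11, 9, 12]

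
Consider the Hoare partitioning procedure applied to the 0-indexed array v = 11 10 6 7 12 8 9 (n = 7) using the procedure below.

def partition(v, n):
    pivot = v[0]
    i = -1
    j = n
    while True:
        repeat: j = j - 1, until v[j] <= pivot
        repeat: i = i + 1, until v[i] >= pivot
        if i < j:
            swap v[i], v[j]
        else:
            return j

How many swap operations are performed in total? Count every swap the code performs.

2

pivot = v[0] = 11; i = -1, j = 7
j→6 (v[6]=9≤11), i→0 (v[0]=11≥11); i<j, swap → 9 10 6 7 12 8 11
j→5 (v[5]=8≤11), i→4 (v[4]=12≥11); i<j, swap → 9 10 6 7 8 12 11
j→4, i→5; i≥j, return j=4. v = 9 10 6 7 8 12 11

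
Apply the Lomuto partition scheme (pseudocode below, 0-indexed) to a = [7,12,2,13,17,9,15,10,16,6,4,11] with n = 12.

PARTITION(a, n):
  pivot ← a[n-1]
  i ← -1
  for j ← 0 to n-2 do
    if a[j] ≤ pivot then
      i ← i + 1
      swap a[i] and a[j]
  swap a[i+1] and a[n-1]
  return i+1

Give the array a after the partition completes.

pivot = a[11] = 11; i = -1
j=0: a[0]=7 ≤ 11 → i=0, swap a[0],a[0] (no change) → [7,12,2,13,17,9,15,10,16,6,4,11]
j=1: a[1]=12 > 11 → no swap
j=2: a[2]=2 ≤ 11 → i=1, swap a[1],a[2] → [7,2,12,13,17,9,15,10,16,6,4,11]
j=3: a[3]=13 > 11 → no swap
j=4: a[4]=17 > 11 → no swap
j=5: a[5]=9 ≤ 11 → i=2, swap a[2],a[5] → [7,2,9,13,17,12,15,10,16,6,4,11]
j=6: a[6]=15 > 11 → no swap
j=7: a[7]=10 ≤ 11 → i=3, swap a[3],a[7] → [7,2,9,10,17,12,15,13,16,6,4,11]
j=8: a[8]=16 > 11 → no swap
j=9: a[9]=6 ≤ 11 → i=4, swap a[4],a[9] → [7,2,9,10,6,12,15,13,16,17,4,11]
j=10: a[10]=4 ≤ 11 → i=5, swap a[5],a[10] → [7,2,9,10,6,4,15,13,16,17,12,11]
final swap a[6],a[11] → [7,2,9,10,6,4,11,13,16,17,12,15]; return 6

[7,2,9,10,6,4,11,13,16,17,12,15]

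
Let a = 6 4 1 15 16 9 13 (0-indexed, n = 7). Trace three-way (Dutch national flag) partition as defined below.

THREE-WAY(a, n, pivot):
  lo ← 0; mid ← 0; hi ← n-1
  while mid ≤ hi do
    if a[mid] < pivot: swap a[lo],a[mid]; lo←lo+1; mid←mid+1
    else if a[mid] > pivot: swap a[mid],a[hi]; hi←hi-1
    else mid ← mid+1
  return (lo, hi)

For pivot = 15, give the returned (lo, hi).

(5, 5)

pivot = 15; lo=0, mid=0, hi=6
a[mid]=6<15: swap a[0],a[0]; lo=1,mid=1 → 6 4 1 15 16 9 13
a[mid]=4<15: swap a[1],a[1]; lo=2,mid=2 → 6 4 1 15 16 9 13
a[mid]=1<15: swap a[2],a[2]; lo=3,mid=3 → 6 4 1 15 16 9 13
a[mid]=15=15: mid=4
a[mid]=16>15: swap a[4],a[6]; hi=5 → 6 4 1 15 13 9 16
a[mid]=13<15: swap a[3],a[4]; lo=4,mid=5 → 6 4 1 13 15 9 16
a[mid]=9<15: swap a[4],a[5]; lo=5,mid=6 → 6 4 1 13 9 15 16
end: lo=5, hi=5; a = 6 4 1 13 9 15 16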